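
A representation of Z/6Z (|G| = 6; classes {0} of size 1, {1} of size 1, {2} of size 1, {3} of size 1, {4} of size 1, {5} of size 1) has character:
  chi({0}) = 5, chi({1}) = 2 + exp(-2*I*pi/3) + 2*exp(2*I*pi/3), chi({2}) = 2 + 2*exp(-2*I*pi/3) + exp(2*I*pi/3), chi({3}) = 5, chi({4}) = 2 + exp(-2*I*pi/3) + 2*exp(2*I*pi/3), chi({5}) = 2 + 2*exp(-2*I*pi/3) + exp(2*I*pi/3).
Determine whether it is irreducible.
Not irreducible (reducible): <chi, chi> = 9 > 1.

Details: <chi, chi> = (1/|G|) sum_C |C| * |chi(C)|^2 = (1/6)[1*|5|^2 + 1*|2 + exp(-2*I*pi/3) + 2*exp(2*I*pi/3)|^2 + 1*|2 + 2*exp(-2*I*pi/3) + exp(2*I*pi/3)|^2 + 1*|5|^2 + 1*|2 + exp(-2*I*pi/3) + 2*exp(2*I*pi/3)|^2 + 1*|2 + 2*exp(-2*I*pi/3) + exp(2*I*pi/3)|^2]
  = (1/6)[(25) + (1) + (1) + (25) + (1) + (1)] = 54/6 = 9.
(Exp terms are combined using exp(i*s)*conj(exp(i*t)) = exp(i*(s-t)), and sums of them are collapsed using the identity that for every m > 1 the m distinct m-th roots of unity sum to 0, e.g. 1 + exp(2*I*pi/3) + exp(-2*I*pi/3) = 0.)
A character is irreducible iff <chi, chi> = 1, so this representation is reducible.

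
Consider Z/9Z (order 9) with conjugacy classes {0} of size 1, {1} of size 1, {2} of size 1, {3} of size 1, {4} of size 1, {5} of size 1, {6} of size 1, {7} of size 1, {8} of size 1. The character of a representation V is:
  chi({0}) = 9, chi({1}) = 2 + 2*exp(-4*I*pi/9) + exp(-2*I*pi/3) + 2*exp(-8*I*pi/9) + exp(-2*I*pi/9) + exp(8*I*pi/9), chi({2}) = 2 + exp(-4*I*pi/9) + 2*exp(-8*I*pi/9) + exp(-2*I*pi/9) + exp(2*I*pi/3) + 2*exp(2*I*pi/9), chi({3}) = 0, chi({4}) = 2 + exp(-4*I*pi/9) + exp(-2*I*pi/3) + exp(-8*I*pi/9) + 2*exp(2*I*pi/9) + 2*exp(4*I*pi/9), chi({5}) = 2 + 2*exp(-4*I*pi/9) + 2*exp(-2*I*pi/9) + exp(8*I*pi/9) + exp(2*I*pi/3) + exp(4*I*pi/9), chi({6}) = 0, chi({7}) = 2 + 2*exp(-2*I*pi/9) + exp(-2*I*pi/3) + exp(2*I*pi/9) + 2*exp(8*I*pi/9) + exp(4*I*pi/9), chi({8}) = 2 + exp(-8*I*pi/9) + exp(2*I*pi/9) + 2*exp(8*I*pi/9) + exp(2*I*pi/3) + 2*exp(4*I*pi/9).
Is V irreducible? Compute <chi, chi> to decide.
Not irreducible (reducible): <chi, chi> = 15 > 1.

Derivation: <chi, chi> = (1/|G|) sum_C |C| * |chi(C)|^2 = (1/9)[1*|9|^2 + 1*|2 + 2*exp(-4*I*pi/9) + exp(-2*I*pi/3) + 2*exp(-8*I*pi/9) + exp(-2*I*pi/9) + exp(8*I*pi/9)|^2 + 1*|2 + exp(-4*I*pi/9) + 2*exp(-8*I*pi/9) + exp(-2*I*pi/9) + exp(2*I*pi/3) + 2*exp(2*I*pi/9)|^2 + 1*|0|^2 + 1*|2 + exp(-4*I*pi/9) + exp(-2*I*pi/3) + exp(-8*I*pi/9) + 2*exp(2*I*pi/9) + 2*exp(4*I*pi/9)|^2 + 1*|2 + 2*exp(-4*I*pi/9) + 2*exp(-2*I*pi/9) + exp(8*I*pi/9) + exp(2*I*pi/3) + exp(4*I*pi/9)|^2 + 1*|0|^2 + 1*|2 + 2*exp(-2*I*pi/9) + exp(-2*I*pi/3) + exp(2*I*pi/9) + 2*exp(8*I*pi/9) + exp(4*I*pi/9)|^2 + 1*|2 + exp(-8*I*pi/9) + exp(2*I*pi/9) + 2*exp(8*I*pi/9) + exp(2*I*pi/3) + 2*exp(4*I*pi/9)|^2]
  = (1/9)[(81) + (15 + 10*exp(-4*I*pi/9) + 10*exp(-2*I*pi/9) + 6*exp(-2*I*pi/3) + 7*exp(-8*I*pi/9) + 7*exp(8*I*pi/9) + 6*exp(2*I*pi/3) + 10*exp(2*I*pi/9) + 10*exp(4*I*pi/9)) + (15 + 10*exp(-4*I*pi/9) + 6*exp(-2*I*pi/3) + 7*exp(-2*I*pi/9) + 10*exp(-8*I*pi/9) + 10*exp(8*I*pi/9) + 7*exp(2*I*pi/9) + 6*exp(2*I*pi/3) + 10*exp(4*I*pi/9)) + (0) + (15 + 7*exp(-4*I*pi/9) + 10*exp(-2*I*pi/9) + 6*exp(-2*I*pi/3) + 10*exp(-8*I*pi/9) + 10*exp(8*I*pi/9) + 6*exp(2*I*pi/3) + 10*exp(2*I*pi/9) + 7*exp(4*I*pi/9)) + (15 + 7*exp(-4*I*pi/9) + 10*exp(-2*I*pi/9) + 6*exp(-2*I*pi/3) + 10*exp(-8*I*pi/9) + 10*exp(8*I*pi/9) + 6*exp(2*I*pi/3) + 10*exp(2*I*pi/9) + 7*exp(4*I*pi/9)) + (0) + (15 + 10*exp(-4*I*pi/9) + 6*exp(-2*I*pi/3) + 7*exp(-2*I*pi/9) + 10*exp(-8*I*pi/9) + 10*exp(8*I*pi/9) + 7*exp(2*I*pi/9) + 6*exp(2*I*pi/3) + 10*exp(4*I*pi/9)) + (15 + 10*exp(-4*I*pi/9) + 10*exp(-2*I*pi/9) + 6*exp(-2*I*pi/3) + 7*exp(-8*I*pi/9) + 7*exp(8*I*pi/9) + 6*exp(2*I*pi/3) + 10*exp(2*I*pi/9) + 10*exp(4*I*pi/9))] = 135/9 = 15.
(Exp terms are combined using exp(i*s)*conj(exp(i*t)) = exp(i*(s-t)), and sums of them are collapsed using the identity that for every m > 1 the m distinct m-th roots of unity sum to 0, e.g. 1 + exp(2*I*pi/3) + exp(-2*I*pi/3) = 0.)
A character is irreducible iff <chi, chi> = 1, so this representation is reducible.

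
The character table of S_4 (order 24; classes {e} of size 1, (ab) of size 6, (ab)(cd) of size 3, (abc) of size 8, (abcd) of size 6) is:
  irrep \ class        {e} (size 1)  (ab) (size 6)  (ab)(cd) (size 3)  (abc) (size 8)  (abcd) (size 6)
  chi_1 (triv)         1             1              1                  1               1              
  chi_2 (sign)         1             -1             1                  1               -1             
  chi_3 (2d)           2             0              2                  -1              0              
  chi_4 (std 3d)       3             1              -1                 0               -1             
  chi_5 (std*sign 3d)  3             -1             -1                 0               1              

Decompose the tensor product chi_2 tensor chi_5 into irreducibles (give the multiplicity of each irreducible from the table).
chi_2 tensor chi_5 = chi_4 (all other irreducibles have multiplicity 0).

Solution. The character of a tensor product is the pointwise product (chi_2 * chi_5)(C) = chi_2(C) * chi_5(C):
  {e}: (1)*(3), (ab): (-1)*(-1), (ab)(cd): (1)*(-1), (abc): (1)*(0), (abcd): (-1)*(1)
so (chi_2 * chi_5) takes values
  {e} -> 3, (ab) -> 1, (ab)(cd) -> -1, (abc) -> 0, (abcd) -> -1.
Now take the inner product of this character with each irreducible chi from the table, <chi_2*chi_5, chi> = (1/24) sum_C |C| (chi_2*chi_5)(C) conj(chi(C)):
  <chi_2*chi_5, chi_1> = (1/24)[1*(3)*conj(1) + 6*(1)*conj(1) + 3*(-1)*conj(1) + 8*(0)*conj(1) + 6*(-1)*conj(1)]
      = (1/24)[(3) + (6) + (-3) + (0) + (-6)] = 0/24 = 0
  <chi_2*chi_5, chi_2> = (1/24)[1*(3)*conj(1) + 6*(1)*conj(-1) + 3*(-1)*conj(1) + 8*(0)*conj(1) + 6*(-1)*conj(-1)]
      = (1/24)[(3) + (-6) + (-3) + (0) + (6)] = 0/24 = 0
  <chi_2*chi_5, chi_3> = (1/24)[1*(3)*conj(2) + 6*(1)*conj(0) + 3*(-1)*conj(2) + 8*(0)*conj(-1) + 6*(-1)*conj(0)]
      = (1/24)[(6) + (0) + (-6) + (0) + (0)] = 0/24 = 0
  <chi_2*chi_5, chi_4> = (1/24)[1*(3)*conj(3) + 6*(1)*conj(1) + 3*(-1)*conj(-1) + 8*(0)*conj(0) + 6*(-1)*conj(-1)]
      = (1/24)[(9) + (6) + (3) + (0) + (6)] = 24/24 = 1
  <chi_2*chi_5, chi_5> = (1/24)[1*(3)*conj(3) + 6*(1)*conj(-1) + 3*(-1)*conj(-1) + 8*(0)*conj(0) + 6*(-1)*conj(1)]
      = (1/24)[(9) + (-6) + (3) + (0) + (-6)] = 0/24 = 0
Hence the multiplicities are chi_4: 1. Dimension check: dim(chi_2)*dim(chi_5) = 1*3 = 3 and sum (mult * dim) = 1*3 = 3.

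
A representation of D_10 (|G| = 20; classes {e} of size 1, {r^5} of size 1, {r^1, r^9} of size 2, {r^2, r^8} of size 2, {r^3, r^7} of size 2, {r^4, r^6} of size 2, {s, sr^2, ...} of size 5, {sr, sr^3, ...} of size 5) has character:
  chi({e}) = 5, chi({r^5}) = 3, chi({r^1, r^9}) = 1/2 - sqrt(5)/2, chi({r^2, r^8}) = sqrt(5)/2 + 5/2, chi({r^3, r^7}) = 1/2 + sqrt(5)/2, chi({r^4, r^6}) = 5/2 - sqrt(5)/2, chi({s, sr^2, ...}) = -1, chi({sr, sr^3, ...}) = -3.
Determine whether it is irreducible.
Not irreducible (reducible): <chi, chi> = 6 > 1.

Derivation: <chi, chi> = (1/|G|) sum_C |C| * |chi(C)|^2 = (1/20)[1*|5|^2 + 1*|3|^2 + 2*|1/2 - sqrt(5)/2|^2 + 2*|sqrt(5)/2 + 5/2|^2 + 2*|1/2 + sqrt(5)/2|^2 + 2*|5/2 - sqrt(5)/2|^2 + 5*|-1|^2 + 5*|-3|^2]
  = (1/20)[(25) + (9) + (3 - sqrt(5)) + (5*sqrt(5) + 15) + (sqrt(5) + 3) + (15 - 5*sqrt(5)) + (5) + (45)] = 120/20 = 6.
A character is irreducible iff <chi, chi> = 1, so this representation is reducible.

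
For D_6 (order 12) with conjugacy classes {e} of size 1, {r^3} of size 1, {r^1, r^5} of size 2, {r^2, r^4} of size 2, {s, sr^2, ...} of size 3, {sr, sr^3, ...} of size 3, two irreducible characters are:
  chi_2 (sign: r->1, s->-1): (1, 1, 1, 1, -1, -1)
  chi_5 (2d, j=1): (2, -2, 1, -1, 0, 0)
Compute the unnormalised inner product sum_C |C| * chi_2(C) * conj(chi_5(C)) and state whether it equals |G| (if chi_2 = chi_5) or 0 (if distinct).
Sum = 0; so <chi_2, chi_5> = 0 (distinct irreducibles are orthogonal).

Reasoning: Compute term by term over conjugacy classes (|C| * chi_2(C) * conj(chi_5(C))):
  1*(1)*conj(2) + 1*(1)*conj(-2) + 2*(1)*conj(1) + 2*(1)*conj(-1) + 3*(-1)*conj(0) + 3*(-1)*conj(0)
  = (2) + (-2) + (2) + (-2) + (0) + (0)
  = 0.
Dividing by |G| = 12 gives 0/12 = 0, matching the row-orthogonality relation <chi_2, chi_5> = [chi_2 = chi_5].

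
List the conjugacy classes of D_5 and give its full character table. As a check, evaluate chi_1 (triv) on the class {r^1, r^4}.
Conjugacy classes: {e} of size 1, {r^1, r^4} of size 2, {r^2, r^3} of size 2, {s, sr, ..., sr^4} of size 5.
Character table:
  irrep \ class              {e} (size 1)  {r^1, r^4} (size 2)  {r^2, r^3} (size 2)  {s, sr, ..., sr^4} (size 5)
  chi_1 (triv)               1             1                    1                    1                          
  chi_2 (sign: r->1, s->-1)  1             1                    1                    -1                         
  chi_3 (2d, j=1)            2             -1/2 + sqrt(5)/2     -sqrt(5)/2 - 1/2     0                          
  chi_4 (2d, j=2)            2             -sqrt(5)/2 - 1/2     -1/2 + sqrt(5)/2     0                          

Spot check: chi_1 (triv) on {r^1, r^4} = 1.

Argument: D_5 has order 2*5 = 10 with 4 conjugacy classes, hence 4 irreducibles. Sum of squared dims 1 + 1 + 4 + 4 = 10 = |G|. Linear characters come from the abelianisation; the 2-dimensional irreps have character r^k -> 2*cos(2*pi*j*k/5), reflections -> 0.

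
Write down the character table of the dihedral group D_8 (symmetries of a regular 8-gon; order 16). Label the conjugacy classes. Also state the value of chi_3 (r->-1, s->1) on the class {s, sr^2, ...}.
Conjugacy classes: {e} of size 1, {r^4} of size 1, {r^1, r^7} of size 2, {r^2, r^6} of size 2, {r^3, r^5} of size 2, {s, sr^2, ...} of size 4, {sr, sr^3, ...} of size 4.
Character table:
  irrep \ class              {e} (size 1)  {r^4} (size 1)  {r^1, r^7} (size 2)  {r^2, r^6} (size 2)  {r^3, r^5} (size 2)  {s, sr^2, ...} (size 4)  {sr, sr^3, ...} (size 4)
  chi_1 (triv)               1             1               1                    1                    1                    1                        1                       
  chi_2 (sign: r->1, s->-1)  1             1               1                    1                    1                    -1                       -1                      
  chi_3 (r->-1, s->1)        1             1               -1                   1                    -1                   1                        -1                      
  chi_4 (r->-1, s->-1)       1             1               -1                   1                    -1                   -1                       1                       
  chi_5 (2d, j=1)            2             -2              sqrt(2)              0                    -sqrt(2)             0                        0                       
  chi_6 (2d, j=2)            2             2               0                    -2                   0                    0                        0                       
  chi_7 (2d, j=3)            2             -2              -sqrt(2)             0                    sqrt(2)              0                        0                       

Spot check: chi_3 (r->-1, s->1) on {s, sr^2, ...} = 1.

Proof sketch: D_8 has order 2*8 = 16 with 7 conjugacy classes, hence 7 irreducibles. Sum of squared dims 1 + 1 + 1 + 1 + 4 + 4 + 4 = 16 = |G|. Linear characters come from the abelianisation; the 2-dimensional irreps have character r^k -> 2*cos(2*pi*j*k/8), reflections -> 0.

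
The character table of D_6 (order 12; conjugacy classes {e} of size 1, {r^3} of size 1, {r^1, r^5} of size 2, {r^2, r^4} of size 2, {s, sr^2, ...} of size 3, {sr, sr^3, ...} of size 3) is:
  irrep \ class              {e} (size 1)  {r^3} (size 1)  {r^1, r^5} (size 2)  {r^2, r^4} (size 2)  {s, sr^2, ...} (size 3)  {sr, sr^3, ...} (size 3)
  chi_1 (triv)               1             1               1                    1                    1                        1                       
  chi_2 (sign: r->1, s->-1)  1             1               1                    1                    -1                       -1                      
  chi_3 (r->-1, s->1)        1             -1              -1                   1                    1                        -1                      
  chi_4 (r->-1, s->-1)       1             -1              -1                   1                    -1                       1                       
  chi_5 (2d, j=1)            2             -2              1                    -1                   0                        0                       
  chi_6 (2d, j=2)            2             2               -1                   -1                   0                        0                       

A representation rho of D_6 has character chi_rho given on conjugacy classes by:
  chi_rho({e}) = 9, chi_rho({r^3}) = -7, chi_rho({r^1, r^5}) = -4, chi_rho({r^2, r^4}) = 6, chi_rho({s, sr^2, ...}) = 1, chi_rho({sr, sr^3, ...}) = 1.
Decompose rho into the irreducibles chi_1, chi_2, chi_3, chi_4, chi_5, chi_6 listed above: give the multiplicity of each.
Multiplicities: chi_1: 1, chi_2: 0, chi_3: 3, chi_4: 3, chi_5: 1, chi_6: 0.

Why: Use <chi_rho, chi> = (1/|G|) sum_C |C| * chi_rho(C) * conj(chi(C)) with |G| = 12 for each irreducible chi in the table:
  <chi_rho, chi_1> = (1/12)[1*(9)*conj(1) + 1*(-7)*conj(1) + 2*(-4)*conj(1) + 2*(6)*conj(1) + 3*(1)*conj(1) + 3*(1)*conj(1)]
      = (1/12)[(9) + (-7) + (-8) + (12) + (3) + (3)] = 12/12 = 1
  <chi_rho, chi_2> = (1/12)[1*(9)*conj(1) + 1*(-7)*conj(1) + 2*(-4)*conj(1) + 2*(6)*conj(1) + 3*(1)*conj(-1) + 3*(1)*conj(-1)]
      = (1/12)[(9) + (-7) + (-8) + (12) + (-3) + (-3)] = 0/12 = 0
  <chi_rho, chi_3> = (1/12)[1*(9)*conj(1) + 1*(-7)*conj(-1) + 2*(-4)*conj(-1) + 2*(6)*conj(1) + 3*(1)*conj(1) + 3*(1)*conj(-1)]
      = (1/12)[(9) + (7) + (8) + (12) + (3) + (-3)] = 36/12 = 3
  <chi_rho, chi_4> = (1/12)[1*(9)*conj(1) + 1*(-7)*conj(-1) + 2*(-4)*conj(-1) + 2*(6)*conj(1) + 3*(1)*conj(-1) + 3*(1)*conj(1)]
      = (1/12)[(9) + (7) + (8) + (12) + (-3) + (3)] = 36/12 = 3
  <chi_rho, chi_5> = (1/12)[1*(9)*conj(2) + 1*(-7)*conj(-2) + 2*(-4)*conj(1) + 2*(6)*conj(-1) + 3*(1)*conj(0) + 3*(1)*conj(0)]
      = (1/12)[(18) + (14) + (-8) + (-12) + (0) + (0)] = 12/12 = 1
  <chi_rho, chi_6> = (1/12)[1*(9)*conj(2) + 1*(-7)*conj(2) + 2*(-4)*conj(-1) + 2*(6)*conj(-1) + 3*(1)*conj(0) + 3*(1)*conj(0)]
      = (1/12)[(18) + (-14) + (8) + (-12) + (0) + (0)] = 0/12 = 0
Dimension check: dim(rho) = sum (mult * dim) = 1*1 + 0*1 + 3*1 + 3*1 + 1*2 + 0*2 = 9 = chi_rho(e) = 9.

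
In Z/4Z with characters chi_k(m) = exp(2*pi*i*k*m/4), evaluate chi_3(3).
chi_3(3) = zeta_4^9 = I

Justification: chi_3(3) = zeta_4^(3*3) = zeta_4^9. Since zeta_4^4 = 1, this equals zeta_4^1 = exp(2*pi*i*1/4) = I.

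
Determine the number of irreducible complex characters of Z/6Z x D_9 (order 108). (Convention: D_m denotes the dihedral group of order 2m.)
36

Explanation: The number of irreducible complex representations of a finite group equals its number of conjugacy classes. For a direct product, #classes(G x H) = #classes(G) * #classes(H). Z/6Z has 6 classes (abelian), D_9 has 6 classes, so 6 * 6 = 36, so Z/6Z x D_9 (order 108) has exactly 36 irreducible complex representations.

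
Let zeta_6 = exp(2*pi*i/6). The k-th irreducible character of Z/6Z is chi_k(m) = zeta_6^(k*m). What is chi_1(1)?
chi_1(1) = zeta_6^1 = exp(I*pi/3)

Details: chi_1(1) = zeta_6^(1*1) = zeta_6^1. Since zeta_6^6 = 1, this equals zeta_6^1 = exp(2*pi*i*1/6) = exp(I*pi/3).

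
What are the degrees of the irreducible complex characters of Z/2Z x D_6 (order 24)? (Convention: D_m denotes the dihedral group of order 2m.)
Dimensions: 1, 1, 1, 1, 1, 1, 1, 1, 2, 2, 2, 2

Why: There are 12 irreducibles (= number of conjugacy classes). Their dimensions d_i satisfy sum d_i^2 = |G| = 24: 1 + 1 + 1 + 1 + 1 + 1 + 1 + 1 + 4 + 4 + 4 + 4 = 24. (For the product with Z/2Z: each of the 2 1-dim characters of Z/2Z tensors with each irrep of D_6, giving 2 copies of each D_6-dimension.)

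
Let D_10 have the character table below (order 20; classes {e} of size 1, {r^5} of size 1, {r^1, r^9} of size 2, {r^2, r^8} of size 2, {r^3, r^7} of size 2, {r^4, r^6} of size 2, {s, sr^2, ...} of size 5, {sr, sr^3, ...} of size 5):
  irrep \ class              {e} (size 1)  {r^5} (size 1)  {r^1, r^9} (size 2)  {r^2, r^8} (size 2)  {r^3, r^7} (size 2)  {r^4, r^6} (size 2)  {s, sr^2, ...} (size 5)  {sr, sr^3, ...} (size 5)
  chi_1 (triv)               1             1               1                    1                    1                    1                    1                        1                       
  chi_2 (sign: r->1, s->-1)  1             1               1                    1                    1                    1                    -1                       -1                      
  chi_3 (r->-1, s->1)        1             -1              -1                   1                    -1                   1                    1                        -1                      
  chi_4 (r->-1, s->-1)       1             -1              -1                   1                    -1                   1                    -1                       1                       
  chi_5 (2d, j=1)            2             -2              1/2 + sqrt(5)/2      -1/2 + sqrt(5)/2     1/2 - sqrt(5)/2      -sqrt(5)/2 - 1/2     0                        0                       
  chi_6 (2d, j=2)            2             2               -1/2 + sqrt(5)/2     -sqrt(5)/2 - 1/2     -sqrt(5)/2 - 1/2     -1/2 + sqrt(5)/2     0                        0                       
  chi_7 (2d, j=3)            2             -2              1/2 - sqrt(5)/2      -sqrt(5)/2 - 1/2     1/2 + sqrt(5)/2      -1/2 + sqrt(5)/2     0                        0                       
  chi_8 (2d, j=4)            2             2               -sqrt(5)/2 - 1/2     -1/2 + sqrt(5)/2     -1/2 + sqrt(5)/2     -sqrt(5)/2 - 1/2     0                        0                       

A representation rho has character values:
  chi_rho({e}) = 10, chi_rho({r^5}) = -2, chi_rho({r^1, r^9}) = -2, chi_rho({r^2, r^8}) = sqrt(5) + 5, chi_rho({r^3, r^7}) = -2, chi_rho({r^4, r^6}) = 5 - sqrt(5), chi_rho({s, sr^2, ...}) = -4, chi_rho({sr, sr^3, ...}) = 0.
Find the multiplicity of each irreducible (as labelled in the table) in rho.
Multiplicities: chi_1: 0, chi_2: 2, chi_3: 1, chi_4: 3, chi_5: 1, chi_6: 0, chi_7: 0, chi_8: 1.

Explanation: Use <chi_rho, chi> = (1/|G|) sum_C |C| * chi_rho(C) * conj(chi(C)) with |G| = 20 for each irreducible chi in the table:
  <chi_rho, chi_1> = (1/20)[1*(10)*conj(1) + 1*(-2)*conj(1) + 2*(-2)*conj(1) + 2*(sqrt(5) + 5)*conj(1) + 2*(-2)*conj(1) + 2*(5 - sqrt(5))*conj(1) + 5*(-4)*conj(1) + 5*(0)*conj(1)]
      = (1/20)[(10) + (-2) + (-4) + (2*sqrt(5) + 10) + (-4) + (10 - 2*sqrt(5)) + (-20) + (0)] = 0/20 = 0
  <chi_rho, chi_2> = (1/20)[1*(10)*conj(1) + 1*(-2)*conj(1) + 2*(-2)*conj(1) + 2*(sqrt(5) + 5)*conj(1) + 2*(-2)*conj(1) + 2*(5 - sqrt(5))*conj(1) + 5*(-4)*conj(-1) + 5*(0)*conj(-1)]
      = (1/20)[(10) + (-2) + (-4) + (2*sqrt(5) + 10) + (-4) + (10 - 2*sqrt(5)) + (20) + (0)] = 40/20 = 2
  <chi_rho, chi_3> = (1/20)[1*(10)*conj(1) + 1*(-2)*conj(-1) + 2*(-2)*conj(-1) + 2*(sqrt(5) + 5)*conj(1) + 2*(-2)*conj(-1) + 2*(5 - sqrt(5))*conj(1) + 5*(-4)*conj(1) + 5*(0)*conj(-1)]
      = (1/20)[(10) + (2) + (4) + (2*sqrt(5) + 10) + (4) + (10 - 2*sqrt(5)) + (-20) + (0)] = 20/20 = 1
  <chi_rho, chi_4> = (1/20)[1*(10)*conj(1) + 1*(-2)*conj(-1) + 2*(-2)*conj(-1) + 2*(sqrt(5) + 5)*conj(1) + 2*(-2)*conj(-1) + 2*(5 - sqrt(5))*conj(1) + 5*(-4)*conj(-1) + 5*(0)*conj(1)]
      = (1/20)[(10) + (2) + (4) + (2*sqrt(5) + 10) + (4) + (10 - 2*sqrt(5)) + (20) + (0)] = 60/20 = 3
  <chi_rho, chi_5> = (1/20)[1*(10)*conj(2) + 1*(-2)*conj(-2) + 2*(-2)*conj(1/2 + sqrt(5)/2) + 2*(sqrt(5) + 5)*conj(-1/2 + sqrt(5)/2) + 2*(-2)*conj(1/2 - sqrt(5)/2) + 2*(5 - sqrt(5))*conj(-sqrt(5)/2 - 1/2) + 5*(-4)*conj(0) + 5*(0)*conj(0)]
      = (1/20)[(20) + (4) + (-2*sqrt(5) - 2) + (4*sqrt(5)) + (-2 + 2*sqrt(5)) + (-4*sqrt(5)) + (0) + (0)] = 20/20 = 1
  <chi_rho, chi_6> = (1/20)[1*(10)*conj(2) + 1*(-2)*conj(2) + 2*(-2)*conj(-1/2 + sqrt(5)/2) + 2*(sqrt(5) + 5)*conj(-sqrt(5)/2 - 1/2) + 2*(-2)*conj(-sqrt(5)/2 - 1/2) + 2*(5 - sqrt(5))*conj(-1/2 + sqrt(5)/2) + 5*(-4)*conj(0) + 5*(0)*conj(0)]
      = (1/20)[(20) + (-4) + (2 - 2*sqrt(5)) + (-6*sqrt(5) - 10) + (2 + 2*sqrt(5)) + (-10 + 6*sqrt(5)) + (0) + (0)] = 0/20 = 0
  <chi_rho, chi_7> = (1/20)[1*(10)*conj(2) + 1*(-2)*conj(-2) + 2*(-2)*conj(1/2 - sqrt(5)/2) + 2*(sqrt(5) + 5)*conj(-sqrt(5)/2 - 1/2) + 2*(-2)*conj(1/2 + sqrt(5)/2) + 2*(5 - sqrt(5))*conj(-1/2 + sqrt(5)/2) + 5*(-4)*conj(0) + 5*(0)*conj(0)]
      = (1/20)[(20) + (4) + (-2 + 2*sqrt(5)) + (-6*sqrt(5) - 10) + (-2*sqrt(5) - 2) + (-10 + 6*sqrt(5)) + (0) + (0)] = 0/20 = 0
  <chi_rho, chi_8> = (1/20)[1*(10)*conj(2) + 1*(-2)*conj(2) + 2*(-2)*conj(-sqrt(5)/2 - 1/2) + 2*(sqrt(5) + 5)*conj(-1/2 + sqrt(5)/2) + 2*(-2)*conj(-1/2 + sqrt(5)/2) + 2*(5 - sqrt(5))*conj(-sqrt(5)/2 - 1/2) + 5*(-4)*conj(0) + 5*(0)*conj(0)]
      = (1/20)[(20) + (-4) + (2 + 2*sqrt(5)) + (4*sqrt(5)) + (2 - 2*sqrt(5)) + (-4*sqrt(5)) + (0) + (0)] = 20/20 = 1
Dimension check: dim(rho) = sum (mult * dim) = 0*1 + 2*1 + 1*1 + 3*1 + 1*2 + 0*2 + 0*2 + 1*2 = 10 = chi_rho(e) = 10.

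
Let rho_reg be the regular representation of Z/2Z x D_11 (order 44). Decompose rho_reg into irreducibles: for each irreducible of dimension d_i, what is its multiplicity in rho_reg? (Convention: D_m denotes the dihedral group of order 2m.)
Each irreducible V_i of dimension d_i appears with multiplicity d_i, i.e. rho_reg = (direct sum over all irreducibles V_i) d_i V_i. The irreducible dimensions for Z/2Z x D_11 are 1, 1, 1, 1, 2, 2, 2, 2, 2, 2, 2, 2, 2, 2: 4 irreducibles of dimension 1, each with multiplicity 1; 10 irreducibles of dimension 2, each with multiplicity 2. Total dimension 4*1*1 + 10*2*2 = 44 = |G|.

Working: General theorem: in the regular representation of a finite group G, each irreducible appears with multiplicity equal to its dimension. Check: dim(rho_reg) = sum d_i^2 = 1 + 1 + 1 + 1 + 4 + 4 + 4 + 4 + 4 + 4 + 4 + 4 + 4 + 4 = 44 = |G|.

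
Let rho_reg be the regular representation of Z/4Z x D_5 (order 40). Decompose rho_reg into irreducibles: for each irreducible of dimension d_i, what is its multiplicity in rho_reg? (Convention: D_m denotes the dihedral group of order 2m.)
Each irreducible V_i of dimension d_i appears with multiplicity d_i, i.e. rho_reg = (direct sum over all irreducibles V_i) d_i V_i. The irreducible dimensions for Z/4Z x D_5 are 1, 1, 1, 1, 1, 1, 1, 1, 2, 2, 2, 2, 2, 2, 2, 2: 8 irreducibles of dimension 1, each with multiplicity 1; 8 irreducibles of dimension 2, each with multiplicity 2. Total dimension 8*1*1 + 8*2*2 = 40 = |G|.

Working: General theorem: in the regular representation of a finite group G, each irreducible appears with multiplicity equal to its dimension. Check: dim(rho_reg) = sum d_i^2 = 1 + 1 + 1 + 1 + 1 + 1 + 1 + 1 + 4 + 4 + 4 + 4 + 4 + 4 + 4 + 4 = 40 = |G|.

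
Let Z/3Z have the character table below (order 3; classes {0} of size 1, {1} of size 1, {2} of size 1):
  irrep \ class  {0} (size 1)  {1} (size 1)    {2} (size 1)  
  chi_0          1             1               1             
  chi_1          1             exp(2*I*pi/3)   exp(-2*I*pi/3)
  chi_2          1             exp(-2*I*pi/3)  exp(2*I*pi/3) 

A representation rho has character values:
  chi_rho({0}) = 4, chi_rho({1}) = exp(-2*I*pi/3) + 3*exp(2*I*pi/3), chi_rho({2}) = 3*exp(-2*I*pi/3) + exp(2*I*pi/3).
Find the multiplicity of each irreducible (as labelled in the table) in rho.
Multiplicities: chi_0: 0, chi_1: 3, chi_2: 1.

Justification: Use <chi_rho, chi> = (1/|G|) sum_C |C| * chi_rho(C) * conj(chi(C)) with |G| = 3 for each irreducible chi in the table:
  <chi_rho, chi_0> = (1/3)[1*(4)*conj(1) + 1*(exp(-2*I*pi/3) + 3*exp(2*I*pi/3))*conj(1) + 1*(3*exp(-2*I*pi/3) + exp(2*I*pi/3))*conj(1)]
      = (1/3)[(4) + (exp(-2*I*pi/3) + 3*exp(2*I*pi/3)) + (3*exp(-2*I*pi/3) + exp(2*I*pi/3))] = 0/3 = 0
  <chi_rho, chi_1> = (1/3)[1*(4)*conj(1) + 1*(exp(-2*I*pi/3) + 3*exp(2*I*pi/3))*conj(exp(2*I*pi/3)) + 1*(3*exp(-2*I*pi/3) + exp(2*I*pi/3))*conj(exp(-2*I*pi/3))]
      = (1/3)[(4) + (3 + exp(2*I*pi/3)) + (3 + exp(-2*I*pi/3))] = 9/3 = 3
  <chi_rho, chi_2> = (1/3)[1*(4)*conj(1) + 1*(exp(-2*I*pi/3) + 3*exp(2*I*pi/3))*conj(exp(-2*I*pi/3)) + 1*(3*exp(-2*I*pi/3) + exp(2*I*pi/3))*conj(exp(2*I*pi/3))]
      = (1/3)[(4) + (1 + 3*exp(-2*I*pi/3)) + (1 + 3*exp(2*I*pi/3))] = 3/3 = 1
(Exp terms are combined using exp(i*s)*conj(exp(i*t)) = exp(i*(s-t)), and sums of them are collapsed using the identity that for every m > 1 the m distinct m-th roots of unity sum to 0, e.g. 1 + exp(2*I*pi/3) + exp(-2*I*pi/3) = 0.)
Dimension check: dim(rho) = sum (mult * dim) = 0*1 + 3*1 + 1*1 = 4 = chi_rho(e) = 4.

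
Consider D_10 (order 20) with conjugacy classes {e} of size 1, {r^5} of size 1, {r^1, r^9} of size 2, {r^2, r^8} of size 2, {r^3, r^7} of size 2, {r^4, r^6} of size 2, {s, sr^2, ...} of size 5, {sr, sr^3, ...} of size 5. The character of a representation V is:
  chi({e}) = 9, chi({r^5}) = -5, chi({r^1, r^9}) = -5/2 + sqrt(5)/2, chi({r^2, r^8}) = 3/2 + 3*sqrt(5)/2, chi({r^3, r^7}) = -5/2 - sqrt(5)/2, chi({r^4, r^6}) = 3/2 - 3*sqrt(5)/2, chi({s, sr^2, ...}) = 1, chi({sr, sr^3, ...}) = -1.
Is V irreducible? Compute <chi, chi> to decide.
Not irreducible (reducible): <chi, chi> = 10 > 1.

Why: <chi, chi> = (1/|G|) sum_C |C| * |chi(C)|^2 = (1/20)[1*|9|^2 + 1*|-5|^2 + 2*|-5/2 + sqrt(5)/2|^2 + 2*|3/2 + 3*sqrt(5)/2|^2 + 2*|-5/2 - sqrt(5)/2|^2 + 2*|3/2 - 3*sqrt(5)/2|^2 + 5*|1|^2 + 5*|-1|^2]
  = (1/20)[(81) + (25) + (15 - 5*sqrt(5)) + (9*sqrt(5) + 27) + (5*sqrt(5) + 15) + (27 - 9*sqrt(5)) + (5) + (5)] = 200/20 = 10.
A character is irreducible iff <chi, chi> = 1, so this representation is reducible.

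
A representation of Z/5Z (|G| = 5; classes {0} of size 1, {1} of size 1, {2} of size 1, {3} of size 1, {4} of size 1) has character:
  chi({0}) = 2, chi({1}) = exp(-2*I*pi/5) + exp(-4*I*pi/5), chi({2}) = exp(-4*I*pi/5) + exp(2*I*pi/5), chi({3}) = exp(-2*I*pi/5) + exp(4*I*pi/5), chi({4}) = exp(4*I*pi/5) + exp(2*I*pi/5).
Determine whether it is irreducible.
Not irreducible (reducible): <chi, chi> = 2 > 1.

<chi, chi> = (1/|G|) sum_C |C| * |chi(C)|^2 = (1/5)[1*|2|^2 + 1*|exp(-2*I*pi/5) + exp(-4*I*pi/5)|^2 + 1*|exp(-4*I*pi/5) + exp(2*I*pi/5)|^2 + 1*|exp(-2*I*pi/5) + exp(4*I*pi/5)|^2 + 1*|exp(4*I*pi/5) + exp(2*I*pi/5)|^2]
  = (1/5)[(4) + (2 + exp(-2*I*pi/5) + exp(2*I*pi/5)) + (2 + exp(-4*I*pi/5) + exp(4*I*pi/5)) + (2 + exp(-4*I*pi/5) + exp(4*I*pi/5)) + (2 + exp(-2*I*pi/5) + exp(2*I*pi/5))] = 10/5 = 2.
(Exp terms are combined using exp(i*s)*conj(exp(i*t)) = exp(i*(s-t)), and sums of them are collapsed using the identity that for every m > 1 the m distinct m-th roots of unity sum to 0, e.g. 1 + exp(2*I*pi/3) + exp(-2*I*pi/3) = 0.)
A character is irreducible iff <chi, chi> = 1, so this representation is reducible.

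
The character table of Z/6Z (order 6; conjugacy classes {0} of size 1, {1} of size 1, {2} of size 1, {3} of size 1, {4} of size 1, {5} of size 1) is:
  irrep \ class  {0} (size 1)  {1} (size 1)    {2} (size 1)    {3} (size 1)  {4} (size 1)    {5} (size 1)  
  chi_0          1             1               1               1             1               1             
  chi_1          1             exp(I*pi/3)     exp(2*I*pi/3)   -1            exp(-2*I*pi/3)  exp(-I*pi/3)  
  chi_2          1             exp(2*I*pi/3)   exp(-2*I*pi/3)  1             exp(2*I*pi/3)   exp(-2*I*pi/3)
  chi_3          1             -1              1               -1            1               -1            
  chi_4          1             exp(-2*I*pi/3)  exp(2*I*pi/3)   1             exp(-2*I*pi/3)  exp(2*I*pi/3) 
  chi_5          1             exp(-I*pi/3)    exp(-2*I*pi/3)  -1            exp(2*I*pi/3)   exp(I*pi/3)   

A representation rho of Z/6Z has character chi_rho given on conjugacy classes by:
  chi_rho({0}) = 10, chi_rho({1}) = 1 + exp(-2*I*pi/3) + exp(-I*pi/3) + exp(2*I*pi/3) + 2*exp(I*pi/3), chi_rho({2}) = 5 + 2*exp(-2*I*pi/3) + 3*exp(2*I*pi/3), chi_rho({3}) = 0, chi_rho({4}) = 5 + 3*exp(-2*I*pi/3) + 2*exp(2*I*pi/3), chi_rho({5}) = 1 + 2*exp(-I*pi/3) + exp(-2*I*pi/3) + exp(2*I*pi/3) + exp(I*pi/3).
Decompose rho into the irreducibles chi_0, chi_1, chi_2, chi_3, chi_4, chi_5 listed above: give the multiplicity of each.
Multiplicities: chi_0: 3, chi_1: 2, chi_2: 1, chi_3: 2, chi_4: 1, chi_5: 1.

Why: Use <chi_rho, chi> = (1/|G|) sum_C |C| * chi_rho(C) * conj(chi(C)) with |G| = 6 for each irreducible chi in the table:
  <chi_rho, chi_0> = (1/6)[1*(10)*conj(1) + 1*(1 + exp(-2*I*pi/3) + exp(-I*pi/3) + exp(2*I*pi/3) + 2*exp(I*pi/3))*conj(1) + 1*(5 + 2*exp(-2*I*pi/3) + 3*exp(2*I*pi/3))*conj(1) + 1*(0)*conj(1) + 1*(5 + 3*exp(-2*I*pi/3) + 2*exp(2*I*pi/3))*conj(1) + 1*(1 + 2*exp(-I*pi/3) + exp(-2*I*pi/3) + exp(2*I*pi/3) + exp(I*pi/3))*conj(1)]
      = (1/6)[(10) + (1 + exp(-2*I*pi/3) + exp(-I*pi/3) + exp(2*I*pi/3) + 2*exp(I*pi/3)) + (5 + 2*exp(-2*I*pi/3) + 3*exp(2*I*pi/3)) + (0) + (5 + 3*exp(-2*I*pi/3) + 2*exp(2*I*pi/3)) + (1 + 2*exp(-I*pi/3) + exp(-2*I*pi/3) + exp(2*I*pi/3) + exp(I*pi/3))] = 18/6 = 3
  <chi_rho, chi_1> = (1/6)[1*(10)*conj(1) + 1*(1 + exp(-2*I*pi/3) + exp(-I*pi/3) + exp(2*I*pi/3) + 2*exp(I*pi/3))*conj(exp(I*pi/3)) + 1*(5 + 2*exp(-2*I*pi/3) + 3*exp(2*I*pi/3))*conj(exp(2*I*pi/3)) + 1*(0)*conj(-1) + 1*(5 + 3*exp(-2*I*pi/3) + 2*exp(2*I*pi/3))*conj(exp(-2*I*pi/3)) + 1*(1 + 2*exp(-I*pi/3) + exp(-2*I*pi/3) + exp(2*I*pi/3) + exp(I*pi/3))*conj(exp(-I*pi/3))]
      = (1/6)[(10) + (1 + exp(-2*I*pi/3) + exp(-I*pi/3) + exp(I*pi/3)) + (3 + 5*exp(-2*I*pi/3) + 2*exp(2*I*pi/3)) + (0) + (3 + 2*exp(-2*I*pi/3) + 5*exp(2*I*pi/3)) + (1 + exp(-I*pi/3) + exp(2*I*pi/3) + exp(I*pi/3))] = 12/6 = 2
  <chi_rho, chi_2> = (1/6)[1*(10)*conj(1) + 1*(1 + exp(-2*I*pi/3) + exp(-I*pi/3) + exp(2*I*pi/3) + 2*exp(I*pi/3))*conj(exp(2*I*pi/3)) + 1*(5 + 2*exp(-2*I*pi/3) + 3*exp(2*I*pi/3))*conj(exp(-2*I*pi/3)) + 1*(0)*conj(1) + 1*(5 + 3*exp(-2*I*pi/3) + 2*exp(2*I*pi/3))*conj(exp(2*I*pi/3)) + 1*(1 + 2*exp(-I*pi/3) + exp(-2*I*pi/3) + exp(2*I*pi/3) + exp(I*pi/3))*conj(exp(-2*I*pi/3))]
      = (1/6)[(10) + (2*exp(-I*pi/3) + exp(-2*I*pi/3) + exp(2*I*pi/3)) + (2 + 3*exp(-2*I*pi/3) + 5*exp(2*I*pi/3)) + (0) + (2 + 5*exp(-2*I*pi/3) + 3*exp(2*I*pi/3)) + (exp(-2*I*pi/3) + exp(2*I*pi/3) + 2*exp(I*pi/3))] = 6/6 = 1
  <chi_rho, chi_3> = (1/6)[1*(10)*conj(1) + 1*(1 + exp(-2*I*pi/3) + exp(-I*pi/3) + exp(2*I*pi/3) + 2*exp(I*pi/3))*conj(-1) + 1*(5 + 2*exp(-2*I*pi/3) + 3*exp(2*I*pi/3))*conj(1) + 1*(0)*conj(-1) + 1*(5 + 3*exp(-2*I*pi/3) + 2*exp(2*I*pi/3))*conj(1) + 1*(1 + 2*exp(-I*pi/3) + exp(-2*I*pi/3) + exp(2*I*pi/3) + exp(I*pi/3))*conj(-1)]
      = (1/6)[(10) + (-1 - 2*exp(I*pi/3) - exp(2*I*pi/3) - exp(-I*pi/3) - exp(-2*I*pi/3)) + (5 + 2*exp(-2*I*pi/3) + 3*exp(2*I*pi/3)) + (0) + (5 + 3*exp(-2*I*pi/3) + 2*exp(2*I*pi/3)) + (-1 - exp(I*pi/3) - exp(2*I*pi/3) - exp(-2*I*pi/3) - 2*exp(-I*pi/3))] = 12/6 = 2
  <chi_rho, chi_4> = (1/6)[1*(10)*conj(1) + 1*(1 + exp(-2*I*pi/3) + exp(-I*pi/3) + exp(2*I*pi/3) + 2*exp(I*pi/3))*conj(exp(-2*I*pi/3)) + 1*(5 + 2*exp(-2*I*pi/3) + 3*exp(2*I*pi/3))*conj(exp(2*I*pi/3)) + 1*(0)*conj(1) + 1*(5 + 3*exp(-2*I*pi/3) + 2*exp(2*I*pi/3))*conj(exp(-2*I*pi/3)) + 1*(1 + 2*exp(-I*pi/3) + exp(-2*I*pi/3) + exp(2*I*pi/3) + exp(I*pi/3))*conj(exp(2*I*pi/3))]
      = (1/6)[(10) + (-1 + exp(-2*I*pi/3) + exp(2*I*pi/3) + exp(I*pi/3)) + (3 + 5*exp(-2*I*pi/3) + 2*exp(2*I*pi/3)) + (0) + (3 + 2*exp(-2*I*pi/3) + 5*exp(2*I*pi/3)) + (-1 + exp(-2*I*pi/3) + exp(-I*pi/3) + exp(2*I*pi/3))] = 6/6 = 1
  <chi_rho, chi_5> = (1/6)[1*(10)*conj(1) + 1*(1 + exp(-2*I*pi/3) + exp(-I*pi/3) + exp(2*I*pi/3) + 2*exp(I*pi/3))*conj(exp(-I*pi/3)) + 1*(5 + 2*exp(-2*I*pi/3) + 3*exp(2*I*pi/3))*conj(exp(-2*I*pi/3)) + 1*(0)*conj(-1) + 1*(5 + 3*exp(-2*I*pi/3) + 2*exp(2*I*pi/3))*conj(exp(2*I*pi/3)) + 1*(1 + 2*exp(-I*pi/3) + exp(-2*I*pi/3) + exp(2*I*pi/3) + exp(I*pi/3))*conj(exp(I*pi/3))]
      = (1/6)[(10) + (exp(-I*pi/3) + exp(I*pi/3) + 2*exp(2*I*pi/3)) + (2 + 3*exp(-2*I*pi/3) + 5*exp(2*I*pi/3)) + (0) + (2 + 5*exp(-2*I*pi/3) + 3*exp(2*I*pi/3)) + (2*exp(-2*I*pi/3) + exp(-I*pi/3) + exp(I*pi/3))] = 6/6 = 1
(Exp terms are combined using exp(i*s)*conj(exp(i*t)) = exp(i*(s-t)), and sums of them are collapsed using the identity that for every m > 1 the m distinct m-th roots of unity sum to 0, e.g. 1 + exp(2*I*pi/3) + exp(-2*I*pi/3) = 0.)
Dimension check: dim(rho) = sum (mult * dim) = 3*1 + 2*1 + 1*1 + 2*1 + 1*1 + 1*1 = 10 = chi_rho(e) = 10.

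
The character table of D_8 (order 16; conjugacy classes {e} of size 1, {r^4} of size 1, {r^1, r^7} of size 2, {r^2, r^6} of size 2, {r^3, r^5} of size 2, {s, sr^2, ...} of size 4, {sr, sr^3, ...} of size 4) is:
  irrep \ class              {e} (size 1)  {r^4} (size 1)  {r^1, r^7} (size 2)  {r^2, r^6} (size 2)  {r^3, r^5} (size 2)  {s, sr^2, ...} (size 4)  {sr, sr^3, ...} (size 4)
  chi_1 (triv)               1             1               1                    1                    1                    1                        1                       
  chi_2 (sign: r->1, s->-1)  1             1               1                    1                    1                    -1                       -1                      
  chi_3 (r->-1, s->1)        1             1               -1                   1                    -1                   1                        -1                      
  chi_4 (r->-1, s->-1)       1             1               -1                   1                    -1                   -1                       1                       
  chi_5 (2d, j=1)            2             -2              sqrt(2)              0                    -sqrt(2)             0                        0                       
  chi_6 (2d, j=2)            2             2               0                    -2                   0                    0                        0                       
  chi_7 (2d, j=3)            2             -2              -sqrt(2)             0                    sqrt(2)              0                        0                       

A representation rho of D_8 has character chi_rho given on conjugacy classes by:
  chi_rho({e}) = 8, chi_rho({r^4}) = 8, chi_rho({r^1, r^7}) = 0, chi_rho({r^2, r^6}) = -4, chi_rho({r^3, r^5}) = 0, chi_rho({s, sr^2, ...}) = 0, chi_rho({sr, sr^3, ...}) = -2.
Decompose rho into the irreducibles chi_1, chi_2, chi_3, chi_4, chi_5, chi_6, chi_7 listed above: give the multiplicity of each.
Multiplicities: chi_1: 0, chi_2: 1, chi_3: 1, chi_4: 0, chi_5: 0, chi_6: 3, chi_7: 0.

Proof sketch: Use <chi_rho, chi> = (1/|G|) sum_C |C| * chi_rho(C) * conj(chi(C)) with |G| = 16 for each irreducible chi in the table:
  <chi_rho, chi_1> = (1/16)[1*(8)*conj(1) + 1*(8)*conj(1) + 2*(0)*conj(1) + 2*(-4)*conj(1) + 2*(0)*conj(1) + 4*(0)*conj(1) + 4*(-2)*conj(1)]
      = (1/16)[(8) + (8) + (0) + (-8) + (0) + (0) + (-8)] = 0/16 = 0
  <chi_rho, chi_2> = (1/16)[1*(8)*conj(1) + 1*(8)*conj(1) + 2*(0)*conj(1) + 2*(-4)*conj(1) + 2*(0)*conj(1) + 4*(0)*conj(-1) + 4*(-2)*conj(-1)]
      = (1/16)[(8) + (8) + (0) + (-8) + (0) + (0) + (8)] = 16/16 = 1
  <chi_rho, chi_3> = (1/16)[1*(8)*conj(1) + 1*(8)*conj(1) + 2*(0)*conj(-1) + 2*(-4)*conj(1) + 2*(0)*conj(-1) + 4*(0)*conj(1) + 4*(-2)*conj(-1)]
      = (1/16)[(8) + (8) + (0) + (-8) + (0) + (0) + (8)] = 16/16 = 1
  <chi_rho, chi_4> = (1/16)[1*(8)*conj(1) + 1*(8)*conj(1) + 2*(0)*conj(-1) + 2*(-4)*conj(1) + 2*(0)*conj(-1) + 4*(0)*conj(-1) + 4*(-2)*conj(1)]
      = (1/16)[(8) + (8) + (0) + (-8) + (0) + (0) + (-8)] = 0/16 = 0
  <chi_rho, chi_5> = (1/16)[1*(8)*conj(2) + 1*(8)*conj(-2) + 2*(0)*conj(sqrt(2)) + 2*(-4)*conj(0) + 2*(0)*conj(-sqrt(2)) + 4*(0)*conj(0) + 4*(-2)*conj(0)]
      = (1/16)[(16) + (-16) + (0) + (0) + (0) + (0) + (0)] = 0/16 = 0
  <chi_rho, chi_6> = (1/16)[1*(8)*conj(2) + 1*(8)*conj(2) + 2*(0)*conj(0) + 2*(-4)*conj(-2) + 2*(0)*conj(0) + 4*(0)*conj(0) + 4*(-2)*conj(0)]
      = (1/16)[(16) + (16) + (0) + (16) + (0) + (0) + (0)] = 48/16 = 3
  <chi_rho, chi_7> = (1/16)[1*(8)*conj(2) + 1*(8)*conj(-2) + 2*(0)*conj(-sqrt(2)) + 2*(-4)*conj(0) + 2*(0)*conj(sqrt(2)) + 4*(0)*conj(0) + 4*(-2)*conj(0)]
      = (1/16)[(16) + (-16) + (0) + (0) + (0) + (0) + (0)] = 0/16 = 0
Dimension check: dim(rho) = sum (mult * dim) = 0*1 + 1*1 + 1*1 + 0*1 + 0*2 + 3*2 + 0*2 = 8 = chi_rho(e) = 8.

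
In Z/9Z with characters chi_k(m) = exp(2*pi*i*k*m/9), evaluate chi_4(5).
chi_4(5) = zeta_9^20 = exp(4*I*pi/9)

chi_4(5) = zeta_9^(4*5) = zeta_9^20. Since zeta_9^9 = 1, this equals zeta_9^2 = exp(2*pi*i*2/9) = exp(4*I*pi/9).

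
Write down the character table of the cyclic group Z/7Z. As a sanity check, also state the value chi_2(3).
Character table of Z/7Z (irreps indexed chi_0,...,chi_6 with chi_k(m) = zeta_7^(k*m), zeta_7 = exp(2*pi*i/7)):
  irrep \ class  {0} (size 1)  {1} (size 1)    {2} (size 1)    {3} (size 1)    {4} (size 1)    {5} (size 1)    {6} (size 1)  
  chi_0          1             1               1               1               1               1               1             
  chi_1          1             exp(2*I*pi/7)   exp(4*I*pi/7)   exp(6*I*pi/7)   exp(-6*I*pi/7)  exp(-4*I*pi/7)  exp(-2*I*pi/7)
  chi_2          1             exp(4*I*pi/7)   exp(-6*I*pi/7)  exp(-2*I*pi/7)  exp(2*I*pi/7)   exp(6*I*pi/7)   exp(-4*I*pi/7)
  chi_3          1             exp(6*I*pi/7)   exp(-2*I*pi/7)  exp(4*I*pi/7)   exp(-4*I*pi/7)  exp(2*I*pi/7)   exp(-6*I*pi/7)
  chi_4          1             exp(-6*I*pi/7)  exp(2*I*pi/7)   exp(-4*I*pi/7)  exp(4*I*pi/7)   exp(-2*I*pi/7)  exp(6*I*pi/7) 
  chi_5          1             exp(-4*I*pi/7)  exp(6*I*pi/7)   exp(2*I*pi/7)   exp(-2*I*pi/7)  exp(-6*I*pi/7)  exp(4*I*pi/7) 
  chi_6          1             exp(-2*I*pi/7)  exp(-4*I*pi/7)  exp(-6*I*pi/7)  exp(6*I*pi/7)   exp(4*I*pi/7)   exp(2*I*pi/7) 

Spot check: chi_2(3) = zeta_7^(2*3) = zeta_7^6 = exp(-2*I*pi/7).

Solution. Z/7Z is abelian, so all 7 irreducible complex representations are 1-dimensional. They are given by chi_k(m) = zeta_7^(k*m) for k = 0,...,6. Row orthogonality: sum_m chi_k(m) conj(chi_l(m)) = 7 * [k = l].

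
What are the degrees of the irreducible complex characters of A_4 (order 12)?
Dimensions: 1, 1, 1, 3

Derivation: There are 4 irreducibles (= number of conjugacy classes). Their dimensions d_i satisfy sum d_i^2 = |G| = 12: 1 + 1 + 1 + 9 = 12.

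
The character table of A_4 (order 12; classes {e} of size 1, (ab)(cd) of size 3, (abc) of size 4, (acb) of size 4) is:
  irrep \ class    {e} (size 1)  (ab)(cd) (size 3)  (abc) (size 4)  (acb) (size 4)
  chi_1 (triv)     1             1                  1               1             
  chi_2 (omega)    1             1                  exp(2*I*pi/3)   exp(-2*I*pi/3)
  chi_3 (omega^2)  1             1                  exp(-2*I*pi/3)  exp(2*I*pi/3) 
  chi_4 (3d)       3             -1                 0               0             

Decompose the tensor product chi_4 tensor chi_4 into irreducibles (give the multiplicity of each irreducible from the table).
chi_4 tensor chi_4 = chi_1 + chi_2 + chi_3 + 2*chi_4 (all other irreducibles have multiplicity 0).

Proof sketch: The character of a tensor product is the pointwise product (chi_4 * chi_4)(C) = chi_4(C) * chi_4(C):
  {e}: (3)*(3), (ab)(cd): (-1)*(-1), (abc): (0)*(0), (acb): (0)*(0)
so (chi_4 * chi_4) takes values
  {e} -> 9, (ab)(cd) -> 1, (abc) -> 0, (acb) -> 0.
Now take the inner product of this character with each irreducible chi from the table, <chi_4*chi_4, chi> = (1/12) sum_C |C| (chi_4*chi_4)(C) conj(chi(C)):
  <chi_4*chi_4, chi_1> = (1/12)[1*(9)*conj(1) + 3*(1)*conj(1) + 4*(0)*conj(1) + 4*(0)*conj(1)]
      = (1/12)[(9) + (3) + (0) + (0)] = 12/12 = 1
  <chi_4*chi_4, chi_2> = (1/12)[1*(9)*conj(1) + 3*(1)*conj(1) + 4*(0)*conj(exp(2*I*pi/3)) + 4*(0)*conj(exp(-2*I*pi/3))]
      = (1/12)[(9) + (3) + (0) + (0)] = 12/12 = 1
  <chi_4*chi_4, chi_3> = (1/12)[1*(9)*conj(1) + 3*(1)*conj(1) + 4*(0)*conj(exp(-2*I*pi/3)) + 4*(0)*conj(exp(2*I*pi/3))]
      = (1/12)[(9) + (3) + (0) + (0)] = 12/12 = 1
  <chi_4*chi_4, chi_4> = (1/12)[1*(9)*conj(3) + 3*(1)*conj(-1) + 4*(0)*conj(0) + 4*(0)*conj(0)]
      = (1/12)[(27) + (-3) + (0) + (0)] = 24/12 = 2
(Exp terms are combined using exp(i*s)*conj(exp(i*t)) = exp(i*(s-t)), and sums of them are collapsed using the identity that for every m > 1 the m distinct m-th roots of unity sum to 0, e.g. 1 + exp(2*I*pi/3) + exp(-2*I*pi/3) = 0.)
Hence the multiplicities are chi_1: 1, chi_2: 1, chi_3: 1, chi_4: 2. Dimension check: dim(chi_4)*dim(chi_4) = 3*3 = 9 and sum (mult * dim) = 1*1 + 1*1 + 1*1 + 2*3 = 9.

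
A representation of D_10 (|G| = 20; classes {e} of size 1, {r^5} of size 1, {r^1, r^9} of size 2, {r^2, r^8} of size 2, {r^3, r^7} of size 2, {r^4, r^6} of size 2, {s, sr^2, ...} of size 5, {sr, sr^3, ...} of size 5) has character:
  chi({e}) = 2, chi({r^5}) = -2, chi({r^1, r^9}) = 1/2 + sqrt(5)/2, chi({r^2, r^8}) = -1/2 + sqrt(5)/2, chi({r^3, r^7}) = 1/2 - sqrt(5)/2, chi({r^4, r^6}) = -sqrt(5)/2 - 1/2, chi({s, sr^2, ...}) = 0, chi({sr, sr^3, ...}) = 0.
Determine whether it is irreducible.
Irreducible: <chi, chi> = 1.

Argument: <chi, chi> = (1/|G|) sum_C |C| * |chi(C)|^2 = (1/20)[1*|2|^2 + 1*|-2|^2 + 2*|1/2 + sqrt(5)/2|^2 + 2*|-1/2 + sqrt(5)/2|^2 + 2*|1/2 - sqrt(5)/2|^2 + 2*|-sqrt(5)/2 - 1/2|^2 + 5*|0|^2 + 5*|0|^2]
  = (1/20)[(4) + (4) + (sqrt(5) + 3) + (3 - sqrt(5)) + (3 - sqrt(5)) + (sqrt(5) + 3) + (0) + (0)] = 20/20 = 1.
A character is irreducible iff <chi, chi> = 1, so this representation is irreducible.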